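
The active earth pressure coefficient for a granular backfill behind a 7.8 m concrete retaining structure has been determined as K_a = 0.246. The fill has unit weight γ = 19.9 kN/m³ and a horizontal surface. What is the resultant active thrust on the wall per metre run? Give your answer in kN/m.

P = ½ K_a γ H² = 0.5 × 0.246 × 19.9 × 7.8² = 148.9 kN/m.

149 kN/m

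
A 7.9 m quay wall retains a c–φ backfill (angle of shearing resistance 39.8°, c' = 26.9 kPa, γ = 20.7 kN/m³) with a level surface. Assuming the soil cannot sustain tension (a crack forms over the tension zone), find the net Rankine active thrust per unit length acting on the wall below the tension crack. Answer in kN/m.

12.6 kN/m

K_a = 0.2194; √K_a = 0.4684.
Tension-crack depth z_c = 2c/(γ√K_a) = 2×26.9/(20.7×0.4684) = 5.548 m.
σ_a at base = K_a γ H − 2c√K_a = 0.2194×20.7×7.9 − 2×26.9×0.4684 = 10.68 kPa.
P_a = ½ × 10.68 × (H − z_c) = 0.5×10.68×2.352 = 12.56 kN/m.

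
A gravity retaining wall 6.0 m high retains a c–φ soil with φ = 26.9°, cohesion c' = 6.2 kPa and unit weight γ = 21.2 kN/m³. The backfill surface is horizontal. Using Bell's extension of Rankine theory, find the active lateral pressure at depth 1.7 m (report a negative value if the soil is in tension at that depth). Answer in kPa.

K_a = (1 − sin φ)/(1 + sin φ) = 0.3770.
σ_a = K_a γ z − 2c√K_a = 0.3770×21.2×1.7 − 2×6.2×0.6140 = 5.973 kPa.

5.97 kPa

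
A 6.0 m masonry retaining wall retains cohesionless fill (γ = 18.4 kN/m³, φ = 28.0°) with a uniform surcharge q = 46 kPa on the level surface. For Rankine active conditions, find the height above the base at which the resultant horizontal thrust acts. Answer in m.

K_a = 0.3610.
Triangular part P₁ = ½K_aγH² = 119.6 at H/3 = 2.000 m; rectangular part P₂ = K_a q H = 99.65 at H/2 = 3.000 m.
ȳ = (P₁·2.000 + P₂·3.000)/(P₁+P₂) = 2.455 m.

2.45 m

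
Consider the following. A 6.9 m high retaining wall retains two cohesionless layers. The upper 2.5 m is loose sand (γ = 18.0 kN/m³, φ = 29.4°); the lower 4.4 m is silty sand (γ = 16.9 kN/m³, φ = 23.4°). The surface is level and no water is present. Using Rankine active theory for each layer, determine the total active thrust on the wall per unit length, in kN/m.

175 kN/m

K_a1 = tan²(45°−29.4°/2) = 0.3415; K_a2 = tan²(45°−23.4°/2) = 0.4315.
Layer 1: σ at base = K_a1 γ₁ h₁ = 15.37 kPa; P₁ = ½×15.37×2.5 = 19.21.
Layer 2: σ_v at top = γ₁h₁ = 45.00; σ_h top = K_a2×45.00 = 19.42; σ_h base = K_a2×(45.00+16.9×4.4) = 51.50.
P₂ = ½(19.42+51.50)×4.4 = 156.0. Total P_a = 19.21+156.0 = 175.2 kN/m.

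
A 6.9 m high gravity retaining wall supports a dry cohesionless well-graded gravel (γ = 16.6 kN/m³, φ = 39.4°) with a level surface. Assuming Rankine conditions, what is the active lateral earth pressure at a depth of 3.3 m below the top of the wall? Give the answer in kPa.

K_a = (1 − sin φ)/(1 + sin φ) = 0.2234.
σ_h = K_a γ z = 0.2234 × 16.6 × 3.3 = 12.24 kPa.

12.2 kPa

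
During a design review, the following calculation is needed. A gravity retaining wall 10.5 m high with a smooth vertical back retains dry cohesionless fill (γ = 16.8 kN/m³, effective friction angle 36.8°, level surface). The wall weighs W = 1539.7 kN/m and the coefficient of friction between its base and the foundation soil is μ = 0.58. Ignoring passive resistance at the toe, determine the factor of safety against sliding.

3.85

K_a = tan²(45° − 36.8°/2) = 0.2508.
P_a = ½K_aγH² = 0.5×0.2508×16.8×10.5² = 232.2 kN/m, acting at H/3 = 3.500 m above the base.
FS_sliding = μW / P_a = 0.58×1539.7 / 232.2 = 3.845.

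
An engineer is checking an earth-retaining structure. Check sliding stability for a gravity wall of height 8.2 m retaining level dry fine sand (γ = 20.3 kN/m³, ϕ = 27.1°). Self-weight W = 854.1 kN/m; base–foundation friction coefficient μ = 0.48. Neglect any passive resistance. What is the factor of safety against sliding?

K_a = tan²(45° − 27.1°/2) = 0.3741.
P_a = ½K_aγH² = 0.5×0.3741×20.3×8.2² = 255.3 kN/m, acting at H/3 = 2.733 m above the base.
FS_sliding = μW / P_a = 0.48×854.1 / 255.3 = 1.606.

1.61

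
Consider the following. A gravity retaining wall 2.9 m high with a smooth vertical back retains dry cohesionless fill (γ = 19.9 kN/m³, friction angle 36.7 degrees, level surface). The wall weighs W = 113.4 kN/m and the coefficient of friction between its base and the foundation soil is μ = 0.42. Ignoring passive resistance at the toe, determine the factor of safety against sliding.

2.26

K_a = tan²(45° − 36.7°/2) = 0.2519.
P_a = ½K_aγH² = 0.5×0.2519×19.9×2.9² = 21.08 kN/m, acting at H/3 = 0.9667 m above the base.
FS_sliding = μW / P_a = 0.42×113.4 / 21.08 = 2.260.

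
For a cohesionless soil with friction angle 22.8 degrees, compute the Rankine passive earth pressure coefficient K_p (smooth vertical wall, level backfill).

K_p = (1 + sin φ)/(1 − sin φ) = tan²(45° + 22.8°/2) = 2.265.

2.27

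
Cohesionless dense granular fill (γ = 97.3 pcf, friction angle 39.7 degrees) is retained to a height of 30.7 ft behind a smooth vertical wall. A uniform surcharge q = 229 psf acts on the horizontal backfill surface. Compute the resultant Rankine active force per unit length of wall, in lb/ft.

K_a = tan²(45° − φ/2) = 0.2204.
Soil triangle: ½ K_a γ H² = 0.5×0.2204×97.3×30.7² = 10110 lb/ft.
Surcharge rectangle: K_a q H = 0.2204×229×30.7 = 1550 lb/ft.
Total = 10110 + 1550 = 11660 lb/ft.

11700 lb/ft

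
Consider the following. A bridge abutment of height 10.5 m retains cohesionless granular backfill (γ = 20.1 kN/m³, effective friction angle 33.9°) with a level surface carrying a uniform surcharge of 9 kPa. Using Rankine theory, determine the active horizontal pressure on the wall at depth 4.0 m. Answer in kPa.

25.4 kPa

K_a = (1 − sin φ)/(1 + sin φ) = 0.2839.
σ_v = γz + q = 20.1 × 4.0 + 9 = 89.40 kPa.
σ_h = K_a σ_v = 0.2839 × 89.40 = 25.38 kPa.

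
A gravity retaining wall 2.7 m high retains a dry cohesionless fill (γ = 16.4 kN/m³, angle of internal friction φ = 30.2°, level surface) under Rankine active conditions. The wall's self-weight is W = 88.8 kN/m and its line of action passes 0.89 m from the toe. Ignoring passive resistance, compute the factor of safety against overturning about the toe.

K_a = tan²(45° − 30.2°/2) = 0.3307.
P_a = ½K_aγH² = 0.5×0.3307×16.4×2.7² = 19.77 kN/m, acting at H/3 = 0.9000 m above the base.
Overturning moment M_o = P_a × H/3 = 19.77 × 0.9000 = 17.79.
Resisting moment M_r = W × 0.89 = 88.8 × 0.89 = 79.03.
FS_overturning = M_r/M_o = 79.03/17.79 = 4.443.

4.44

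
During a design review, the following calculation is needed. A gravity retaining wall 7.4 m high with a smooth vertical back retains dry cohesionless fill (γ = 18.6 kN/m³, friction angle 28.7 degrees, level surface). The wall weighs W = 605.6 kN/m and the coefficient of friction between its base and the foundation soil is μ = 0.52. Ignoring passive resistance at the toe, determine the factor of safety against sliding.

1.76

K_a = tan²(45° − 28.7°/2) = 0.3511.
P_a = ½K_aγH² = 0.5×0.3511×18.6×7.4² = 178.8 kN/m, acting at H/3 = 2.467 m above the base.
FS_sliding = μW / P_a = 0.52×605.6 / 178.8 = 1.761.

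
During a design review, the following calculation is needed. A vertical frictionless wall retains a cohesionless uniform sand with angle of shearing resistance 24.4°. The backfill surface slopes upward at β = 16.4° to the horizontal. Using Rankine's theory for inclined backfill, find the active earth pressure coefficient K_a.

0.500

K_a = cos β · (cos β − √(cos²β − cos²φ)) / (cos β + √(cos²β − cos²φ)).
cos β = 0.9593, cos φ = 0.9107, √(cos²β − cos²φ) = 0.3016.
K_a = 0.9593 × (0.9593 − 0.3016)/(0.9593 + 0.3016) = 0.5004.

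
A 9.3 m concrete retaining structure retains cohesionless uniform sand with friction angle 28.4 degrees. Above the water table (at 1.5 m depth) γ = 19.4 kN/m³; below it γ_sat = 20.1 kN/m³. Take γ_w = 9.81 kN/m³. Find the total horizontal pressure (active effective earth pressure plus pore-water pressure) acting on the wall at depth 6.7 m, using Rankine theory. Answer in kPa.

K_a = (1 − sin φ)/(1 + sin φ) = 0.3554.
γ' = 20.1 − 9.81 = 10.29 kN/m³.
Effective vertical stress at 6.7 m: σ'_v = 19.4×1.5 + 10.29×5.20 = 82.61 kPa.
σ'_h = K_a σ'_v = 0.3554 × 82.61 = 29.36 kPa; u = γ_w × 5.20 = 51.01 kPa.
Total σ_h = 29.36 + 51.01 = 80.37 kPa.

80.4 kPa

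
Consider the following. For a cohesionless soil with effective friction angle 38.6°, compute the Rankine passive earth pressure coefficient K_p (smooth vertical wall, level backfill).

K_p = (1 + sin φ)/(1 − sin φ) = tan²(45° + 38.6°/2) = 4.317.

4.32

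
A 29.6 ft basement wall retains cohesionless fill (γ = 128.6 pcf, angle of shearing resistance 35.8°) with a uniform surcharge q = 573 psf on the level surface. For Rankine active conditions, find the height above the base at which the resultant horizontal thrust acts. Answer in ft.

K_a = 0.2619.
Triangular part P₁ = ½K_aγH² = 14750 at H/3 = 9.867 ft; rectangular part P₂ = K_a q H = 4441 at H/2 = 14.80 ft.
ȳ = (P₁·9.867 + P₂·14.80)/(P₁+P₂) = 11.01 ft.

11.0 ft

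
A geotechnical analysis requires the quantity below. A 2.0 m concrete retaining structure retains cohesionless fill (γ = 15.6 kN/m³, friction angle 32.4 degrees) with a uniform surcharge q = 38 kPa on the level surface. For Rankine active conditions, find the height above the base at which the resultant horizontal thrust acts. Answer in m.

0.903 m

K_a = 0.3022.
Triangular part P₁ = ½K_aγH² = 9.430 at H/3 = 0.6667 m; rectangular part P₂ = K_a q H = 22.97 at H/2 = 1.000 m.
ȳ = (P₁·0.6667 + P₂·1.000)/(P₁+P₂) = 0.9030 m.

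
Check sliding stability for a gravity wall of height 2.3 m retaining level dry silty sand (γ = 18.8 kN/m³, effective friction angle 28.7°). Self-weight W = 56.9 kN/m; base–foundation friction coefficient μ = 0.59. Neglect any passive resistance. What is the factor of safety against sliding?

K_a = tan²(45° − 28.7°/2) = 0.3511.
P_a = ½K_aγH² = 0.5×0.3511×18.8×2.3² = 17.46 kN/m, acting at H/3 = 0.7667 m above the base.
FS_sliding = μW / P_a = 0.59×56.9 / 17.46 = 1.923.

1.92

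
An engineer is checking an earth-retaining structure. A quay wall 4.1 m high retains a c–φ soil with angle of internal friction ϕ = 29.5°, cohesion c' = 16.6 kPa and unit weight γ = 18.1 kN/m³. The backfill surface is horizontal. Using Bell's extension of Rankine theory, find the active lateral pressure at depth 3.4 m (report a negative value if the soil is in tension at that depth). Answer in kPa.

K_a = (1 − sin φ)/(1 + sin φ) = 0.3401.
σ_a = K_a γ z − 2c√K_a = 0.3401×18.1×3.4 − 2×16.6×0.5832 = 1.568 kPa.

1.57 kPa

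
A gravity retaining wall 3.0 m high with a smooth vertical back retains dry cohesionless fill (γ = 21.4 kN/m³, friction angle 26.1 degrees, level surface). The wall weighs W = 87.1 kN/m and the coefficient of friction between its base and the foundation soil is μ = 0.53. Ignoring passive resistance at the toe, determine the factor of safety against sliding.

K_a = tan²(45° − 26.1°/2) = 0.3889.
P_a = ½K_aγH² = 0.5×0.3889×21.4×3.0² = 37.46 kN/m, acting at H/3 = 1.000 m above the base.
FS_sliding = μW / P_a = 0.53×87.1 / 37.46 = 1.232.

1.23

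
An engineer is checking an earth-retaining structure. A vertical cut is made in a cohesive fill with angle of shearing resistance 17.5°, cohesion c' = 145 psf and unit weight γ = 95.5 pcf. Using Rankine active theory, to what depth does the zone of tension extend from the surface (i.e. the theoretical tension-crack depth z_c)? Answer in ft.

4.14 ft

K_a = tan²(45° − 17.5°/2) = 0.5376; √K_a = 0.7332.
The active pressure is zero where K_a γ z = 2c√K_a, so z_c = 2c/(γ√K_a) = 2×145/(95.5×0.7332) = 4.141 ft.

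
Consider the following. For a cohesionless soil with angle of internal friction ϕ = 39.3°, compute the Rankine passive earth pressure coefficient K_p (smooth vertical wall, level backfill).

K_p = (1 + sin φ)/(1 − sin φ) = tan²(45° + 39.3°/2) = 4.455.

4.46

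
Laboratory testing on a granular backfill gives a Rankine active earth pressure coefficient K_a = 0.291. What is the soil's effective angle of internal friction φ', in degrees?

K_a = tan²(45° − φ/2) ⇒ 45° − φ/2 = arctan(√0.291) = 28.34°.
φ = 2(45° − 28.34°) = 33.31°.

33.3°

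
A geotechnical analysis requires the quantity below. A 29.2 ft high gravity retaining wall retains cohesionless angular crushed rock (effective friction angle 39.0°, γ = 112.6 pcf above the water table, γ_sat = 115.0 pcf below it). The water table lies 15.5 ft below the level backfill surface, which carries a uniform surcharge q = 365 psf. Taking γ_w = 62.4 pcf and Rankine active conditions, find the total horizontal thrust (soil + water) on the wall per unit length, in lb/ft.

17900 lb/ft

K_a = tan²(45° − φ/2) = 0.2275.
γ' = 115.0 − 62.4 = 52.60 pcf. h₂ = H − d_w = 13.7 ft.
σ'_h: at surface K_a·q = 83.04; at WT K_a(q+γd_w) = 480.1; at base K_a(q+γd_w+γ'h₂) = 644.1 psf.
P₁ = ½(83.04+480.1)×15.5 = 4364; P₂ = ½(480.1+644.1)×13.7 = 7700; P_w = ½γ_w h₂² = 5856.
Total = 4364+7700+5856 = 17920 lb/ft.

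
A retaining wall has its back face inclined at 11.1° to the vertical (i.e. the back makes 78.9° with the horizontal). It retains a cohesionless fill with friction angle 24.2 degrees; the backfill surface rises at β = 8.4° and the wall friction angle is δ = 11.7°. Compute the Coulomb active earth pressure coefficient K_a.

K_a = sin²(α+φ) / [sin²α · sin(α−δ) · (1 + √{sin(φ+δ)sin(φ−β) / (sin(α−δ)sin(α+β))})²].
With α = 78.9°, φ = 24.2°, δ = 11.7°, β = 8.4°: K_a = 0.5327.

0.533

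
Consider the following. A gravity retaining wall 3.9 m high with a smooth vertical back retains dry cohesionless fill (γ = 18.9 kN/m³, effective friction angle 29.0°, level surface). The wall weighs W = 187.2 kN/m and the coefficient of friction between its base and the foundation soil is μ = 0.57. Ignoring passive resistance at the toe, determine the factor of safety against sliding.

2.14

K_a = tan²(45° − 29.0°/2) = 0.3470.
P_a = ½K_aγH² = 0.5×0.3470×18.9×3.9² = 49.87 kN/m, acting at H/3 = 1.300 m above the base.
FS_sliding = μW / P_a = 0.57×187.2 / 49.87 = 2.140.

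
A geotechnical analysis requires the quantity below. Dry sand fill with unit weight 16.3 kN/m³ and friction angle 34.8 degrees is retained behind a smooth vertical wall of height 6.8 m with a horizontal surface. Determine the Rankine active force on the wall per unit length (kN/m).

103 kN/m

K_a = tan²(45° − φ/2) = 0.2733.
P_a = ½ K_a γ H² = 0.5 × 0.2733 × 16.3 × 6.8² = 103.0 kN/m.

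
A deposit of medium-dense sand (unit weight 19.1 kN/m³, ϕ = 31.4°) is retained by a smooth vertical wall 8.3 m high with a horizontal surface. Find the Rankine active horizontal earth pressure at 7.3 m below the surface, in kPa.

K_a = (1 − sin φ)/(1 + sin φ) = 0.3149.
σ_h = K_a γ z = 0.3149 × 19.1 × 7.3 = 43.91 kPa.

43.9 kPa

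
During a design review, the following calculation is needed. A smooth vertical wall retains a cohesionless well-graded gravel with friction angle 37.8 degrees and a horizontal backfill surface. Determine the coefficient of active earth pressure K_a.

K_a = tan²(45° − φ/2) = tan²(26.10°) = 0.2400.

0.240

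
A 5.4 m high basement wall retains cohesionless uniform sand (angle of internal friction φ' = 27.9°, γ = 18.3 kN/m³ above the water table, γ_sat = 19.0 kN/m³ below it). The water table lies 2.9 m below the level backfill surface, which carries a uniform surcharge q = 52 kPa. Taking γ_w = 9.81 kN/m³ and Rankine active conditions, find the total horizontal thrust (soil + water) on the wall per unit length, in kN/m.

K_a = tan²(45° − φ/2) = 0.3625.
γ' = 19.0 − 9.81 = 9.190 kN/m³. h₂ = H − d_w = 2.5 m.
σ'_h: at surface K_a·q = 18.85; at WT K_a(q+γd_w) = 38.08; at base K_a(q+γd_w+γ'h₂) = 46.41 kPa.
P₁ = ½(18.85+38.08)×2.9 = 82.55; P₂ = ½(38.08+46.41)×2.5 = 105.6; P_w = ½γ_w h₂² = 30.66.
Total = 82.55+105.6+30.66 = 218.8 kN/m.

219 kN/m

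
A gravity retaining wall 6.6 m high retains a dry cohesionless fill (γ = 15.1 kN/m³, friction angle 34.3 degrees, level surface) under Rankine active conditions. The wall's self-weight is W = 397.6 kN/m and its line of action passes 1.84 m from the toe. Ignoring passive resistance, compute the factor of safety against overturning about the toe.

K_a = tan²(45° − 34.3°/2) = 0.2792.
P_a = ½K_aγH² = 0.5×0.2792×15.1×6.6² = 91.81 kN/m, acting at H/3 = 2.200 m above the base.
Overturning moment M_o = P_a × H/3 = 91.81 × 2.200 = 202.0.
Resisting moment M_r = W × 1.84 = 397.6 × 1.84 = 731.6.
FS_overturning = M_r/M_o = 731.6/202.0 = 3.622.

3.62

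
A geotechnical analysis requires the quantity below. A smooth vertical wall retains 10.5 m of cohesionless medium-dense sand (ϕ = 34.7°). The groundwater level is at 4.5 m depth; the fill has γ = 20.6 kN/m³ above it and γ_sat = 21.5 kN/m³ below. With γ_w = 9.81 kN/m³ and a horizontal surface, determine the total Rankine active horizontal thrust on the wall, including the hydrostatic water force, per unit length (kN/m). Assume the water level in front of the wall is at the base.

K_a = tan²(45° − φ/2) = 0.2745.
γ' = 21.5 − 9.81 = 11.69 kN/m³. Depth below WT = 6.0 m.
σ'_h at WT = K_a γ d_w = 25.44 kPa; at base = 25.44 + K_a γ' × 6.0 = 44.69 kPa.
P₁ (0–4.5 m) = ½×25.44×4.5 = 57.25. P₂ (4.5–10.5 m) = ½(25.44+44.69)×6.0 = 210.4.
P_w = ½ γ_w h₂² = 0.5×9.81×6.0² = 176.6. Total = 57.25+210.4+176.6 = 444.2 kN/m.

444 kN/m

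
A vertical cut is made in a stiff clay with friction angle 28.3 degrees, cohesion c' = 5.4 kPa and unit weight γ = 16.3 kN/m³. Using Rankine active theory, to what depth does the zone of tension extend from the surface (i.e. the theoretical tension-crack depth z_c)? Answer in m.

K_a = tan²(45° − 28.3°/2) = 0.3568; √K_a = 0.5973.
The active pressure is zero where K_a γ z = 2c√K_a, so z_c = 2c/(γ√K_a) = 2×5.4/(16.3×0.5973) = 1.109 m.

1.11 m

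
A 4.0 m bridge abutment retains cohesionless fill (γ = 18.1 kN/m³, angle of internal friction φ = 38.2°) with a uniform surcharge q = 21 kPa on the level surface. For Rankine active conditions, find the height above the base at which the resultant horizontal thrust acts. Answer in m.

1.58 m

K_a = 0.2358.
Triangular part P₁ = ½K_aγH² = 34.14 at H/3 = 1.333 m; rectangular part P₂ = K_a q H = 19.81 at H/2 = 2.000 m.
ȳ = (P₁·1.333 + P₂·2.000)/(P₁+P₂) = 1.578 m.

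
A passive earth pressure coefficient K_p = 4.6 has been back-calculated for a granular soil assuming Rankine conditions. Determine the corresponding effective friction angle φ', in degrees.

40.0°

K_p = (1+sin φ)/(1−sin φ) ⇒ sin φ = (K_p − 1)/(K_p + 1) = 0.6429.
φ = arcsin(0.6429) = 40.01°.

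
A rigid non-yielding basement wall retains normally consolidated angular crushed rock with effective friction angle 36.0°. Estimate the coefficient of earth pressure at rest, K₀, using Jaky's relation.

K₀ = 1 − sin φ' = 1 − sin 36.0° = 0.4122.

0.412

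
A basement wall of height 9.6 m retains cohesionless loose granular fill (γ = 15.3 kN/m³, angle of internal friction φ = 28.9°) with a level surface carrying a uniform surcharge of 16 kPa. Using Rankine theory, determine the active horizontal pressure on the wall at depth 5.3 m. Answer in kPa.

K_a = (1 − sin φ)/(1 + sin φ) = 0.3484.
σ_v = γz + q = 15.3 × 5.3 + 16 = 97.09 kPa.
σ_h = K_a σ_v = 0.3484 × 97.09 = 33.82 kPa.

33.8 kPa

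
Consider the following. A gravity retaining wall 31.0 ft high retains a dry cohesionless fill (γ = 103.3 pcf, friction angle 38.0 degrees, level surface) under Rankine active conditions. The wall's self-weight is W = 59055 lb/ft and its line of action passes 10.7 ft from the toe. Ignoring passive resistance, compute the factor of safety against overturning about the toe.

5.18

K_a = tan²(45° − 38.0°/2) = 0.2379.
P_a = ½K_aγH² = 0.5×0.2379×103.3×31.0² = 11810 lb/ft, acting at H/3 = 10.33 ft above the base.
Overturning moment M_o = P_a × H/3 = 11810 × 10.33 = 122000.
Resisting moment M_r = W × 10.7 = 59055 × 10.7 = 631900.
FS_overturning = M_r/M_o = 631900/122000 = 5.179.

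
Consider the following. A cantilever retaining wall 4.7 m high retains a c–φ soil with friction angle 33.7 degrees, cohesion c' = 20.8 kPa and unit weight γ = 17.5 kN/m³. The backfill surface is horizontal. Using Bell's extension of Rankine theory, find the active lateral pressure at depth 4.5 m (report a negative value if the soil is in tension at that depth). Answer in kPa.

K_a = (1 − sin φ)/(1 + sin φ) = 0.2863.
σ_a = K_a γ z − 2c√K_a = 0.2863×17.5×4.5 − 2×20.8×0.5351 = 0.2873 kPa.

0.287 kPa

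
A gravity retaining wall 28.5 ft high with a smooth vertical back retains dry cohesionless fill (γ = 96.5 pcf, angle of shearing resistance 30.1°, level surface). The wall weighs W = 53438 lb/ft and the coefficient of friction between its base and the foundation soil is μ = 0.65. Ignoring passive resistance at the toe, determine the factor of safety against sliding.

K_a = tan²(45° − 30.1°/2) = 0.3320.
P_a = ½K_aγH² = 0.5×0.3320×96.5×28.5² = 13010 lb/ft, acting at H/3 = 9.500 ft above the base.
FS_sliding = μW / P_a = 0.65×53438 / 13010 = 2.670.

2.67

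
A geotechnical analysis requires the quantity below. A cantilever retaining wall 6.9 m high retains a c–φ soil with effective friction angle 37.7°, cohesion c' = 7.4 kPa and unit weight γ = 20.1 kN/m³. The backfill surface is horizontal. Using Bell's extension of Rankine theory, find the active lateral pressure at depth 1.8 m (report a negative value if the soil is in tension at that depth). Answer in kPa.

1.46 kPa

K_a = (1 − sin φ)/(1 + sin φ) = 0.2411.
σ_a = K_a γ z − 2c√K_a = 0.2411×20.1×1.8 − 2×7.4×0.4910 = 1.455 kPa.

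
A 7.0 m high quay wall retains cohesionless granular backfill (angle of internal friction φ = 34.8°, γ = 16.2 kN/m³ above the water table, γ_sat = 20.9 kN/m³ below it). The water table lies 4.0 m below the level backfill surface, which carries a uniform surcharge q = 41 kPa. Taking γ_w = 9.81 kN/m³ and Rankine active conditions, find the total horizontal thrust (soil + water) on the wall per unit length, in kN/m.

K_a = tan²(45° − φ/2) = 0.2733.
γ' = 20.9 − 9.81 = 11.09 kN/m³. h₂ = H − d_w = 3.0 m.
σ'_h: at surface K_a·q = 11.21; at WT K_a(q+γd_w) = 28.92; at base K_a(q+γd_w+γ'h₂) = 38.01 kPa.
P₁ = ½(11.21+28.92)×4.0 = 80.24; P₂ = ½(28.92+38.01)×3.0 = 100.4; P_w = ½γ_w h₂² = 44.14.
Total = 80.24+100.4+44.14 = 224.8 kN/m.

225 kN/m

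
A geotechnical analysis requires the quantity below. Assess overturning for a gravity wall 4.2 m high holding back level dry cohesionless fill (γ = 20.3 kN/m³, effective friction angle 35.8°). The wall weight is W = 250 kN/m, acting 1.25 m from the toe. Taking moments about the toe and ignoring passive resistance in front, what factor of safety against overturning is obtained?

4.76

K_a = tan²(45° − 35.8°/2) = 0.2619.
P_a = ½K_aγH² = 0.5×0.2619×20.3×4.2² = 46.89 kN/m, acting at H/3 = 1.400 m above the base.
Overturning moment M_o = P_a × H/3 = 46.89 × 1.400 = 65.64.
Resisting moment M_r = W × 1.25 = 250 × 1.25 = 312.5.
FS_overturning = M_r/M_o = 312.5/65.64 = 4.761.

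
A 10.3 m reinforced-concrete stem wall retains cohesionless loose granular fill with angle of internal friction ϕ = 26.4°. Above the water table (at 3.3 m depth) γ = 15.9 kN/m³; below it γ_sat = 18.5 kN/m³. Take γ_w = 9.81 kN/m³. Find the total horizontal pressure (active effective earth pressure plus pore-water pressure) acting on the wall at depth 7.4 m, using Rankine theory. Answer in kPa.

74.1 kPa

K_a = (1 − sin φ)/(1 + sin φ) = 0.3844.
γ' = 18.5 − 9.81 = 8.690 kN/m³.
Effective vertical stress at 7.4 m: σ'_v = 15.9×3.3 + 8.690×4.10 = 88.10 kPa.
σ'_h = K_a σ'_v = 0.3844 × 88.10 = 33.87 kPa; u = γ_w × 4.10 = 40.22 kPa.
Total σ_h = 33.87 + 40.22 = 74.09 kPa.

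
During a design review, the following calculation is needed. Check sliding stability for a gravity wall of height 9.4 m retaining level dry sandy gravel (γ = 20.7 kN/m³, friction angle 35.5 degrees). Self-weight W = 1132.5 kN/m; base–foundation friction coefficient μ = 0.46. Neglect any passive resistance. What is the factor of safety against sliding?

K_a = tan²(45° − 35.5°/2) = 0.2653.
P_a = ½K_aγH² = 0.5×0.2653×20.7×9.4² = 242.6 kN/m, acting at H/3 = 3.133 m above the base.
FS_sliding = μW / P_a = 0.46×1132.5 / 242.6 = 2.147.

2.15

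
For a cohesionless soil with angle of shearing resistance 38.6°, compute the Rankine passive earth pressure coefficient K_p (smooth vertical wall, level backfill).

K_p = (1 + sin φ)/(1 − sin φ) = tan²(45° + 38.6°/2) = 4.317.

4.32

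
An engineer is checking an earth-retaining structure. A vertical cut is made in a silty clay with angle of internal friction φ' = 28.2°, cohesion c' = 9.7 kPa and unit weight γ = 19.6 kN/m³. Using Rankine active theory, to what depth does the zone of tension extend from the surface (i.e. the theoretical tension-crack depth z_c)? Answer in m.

K_a = tan²(45° − 28.2°/2) = 0.3582; √K_a = 0.5985.
The active pressure is zero where K_a γ z = 2c√K_a, so z_c = 2c/(γ√K_a) = 2×9.7/(19.6×0.5985) = 1.654 m.

1.65 m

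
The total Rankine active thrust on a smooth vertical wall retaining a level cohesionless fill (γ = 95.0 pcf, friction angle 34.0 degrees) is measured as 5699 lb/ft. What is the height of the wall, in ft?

20.6 ft

K_a = 0.2827. P_a = ½ K_a γ H² ⇒ H = √(2P_a/(K_a γ)).
H = √(2×5699/(0.2827×95.0)) = 20.60 ft.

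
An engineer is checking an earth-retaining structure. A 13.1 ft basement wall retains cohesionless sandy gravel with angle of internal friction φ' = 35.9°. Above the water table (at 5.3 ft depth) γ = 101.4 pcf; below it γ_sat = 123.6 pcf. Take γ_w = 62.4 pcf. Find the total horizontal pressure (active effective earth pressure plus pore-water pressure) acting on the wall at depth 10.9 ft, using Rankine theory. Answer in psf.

579 psf

K_a = (1 − sin φ)/(1 + sin φ) = 0.2607.
γ' = 123.6 − 62.4 = 61.20 pcf.
Effective vertical stress at 10.9 ft: σ'_v = 101.4×5.3 + 61.20×5.60 = 880.1 psf.
σ'_h = K_a σ'_v = 0.2607 × 880.1 = 229.5 psf; u = γ_w × 5.60 = 349.4 psf.
Total σ_h = 229.5 + 349.4 = 578.9 psf.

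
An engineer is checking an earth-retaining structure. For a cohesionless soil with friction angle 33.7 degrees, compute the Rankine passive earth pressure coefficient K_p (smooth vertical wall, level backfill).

3.49

K_p = (1 + sin φ)/(1 − sin φ) = tan²(45° + 33.7°/2) = 3.493.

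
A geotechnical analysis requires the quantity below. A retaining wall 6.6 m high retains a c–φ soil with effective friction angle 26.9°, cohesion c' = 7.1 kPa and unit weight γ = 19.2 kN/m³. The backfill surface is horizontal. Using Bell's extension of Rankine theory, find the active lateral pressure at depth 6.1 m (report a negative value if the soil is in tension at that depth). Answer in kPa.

35.4 kPa

K_a = (1 − sin φ)/(1 + sin φ) = 0.3770.
σ_a = K_a γ z − 2c√K_a = 0.3770×19.2×6.1 − 2×7.1×0.6140 = 35.44 kPa.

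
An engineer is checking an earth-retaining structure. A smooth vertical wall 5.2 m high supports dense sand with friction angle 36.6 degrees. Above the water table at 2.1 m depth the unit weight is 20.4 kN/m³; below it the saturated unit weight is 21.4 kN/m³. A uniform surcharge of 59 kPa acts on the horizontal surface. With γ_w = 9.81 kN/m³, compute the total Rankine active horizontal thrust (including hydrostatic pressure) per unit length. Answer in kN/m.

K_a = tan²(45° − φ/2) = 0.2530.
γ' = 21.4 − 9.81 = 11.59 kN/m³. h₂ = H − d_w = 3.1 m.
σ'_h: at surface K_a·q = 14.92; at WT K_a(q+γd_w) = 25.76; at base K_a(q+γd_w+γ'h₂) = 34.85 kPa.
P₁ = ½(14.92+25.76)×2.1 = 42.72; P₂ = ½(25.76+34.85)×3.1 = 93.95; P_w = ½γ_w h₂² = 47.14.
Total = 42.72+93.95+47.14 = 183.8 kN/m.

184 kN/m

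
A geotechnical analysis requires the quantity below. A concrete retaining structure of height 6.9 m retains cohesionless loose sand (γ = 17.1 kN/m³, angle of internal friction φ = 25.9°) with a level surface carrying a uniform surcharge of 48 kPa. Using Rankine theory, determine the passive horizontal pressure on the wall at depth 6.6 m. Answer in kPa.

K_p = (1 + sin φ)/(1 − sin φ) = 2.551.
σ_v = γz + q = 17.1 × 6.6 + 48 = 160.9 kPa.
σ_h = K_p σ_v = 2.551 × 160.9 = 410.4 kPa.

410 kPa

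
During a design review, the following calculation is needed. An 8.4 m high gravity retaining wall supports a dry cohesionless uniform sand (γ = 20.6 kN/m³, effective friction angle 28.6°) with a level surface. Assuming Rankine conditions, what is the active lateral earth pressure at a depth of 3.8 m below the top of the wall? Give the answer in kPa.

27.6 kPa

K_a = (1 − sin φ)/(1 + sin φ) = 0.3525.
σ_h = K_a γ z = 0.3525 × 20.6 × 3.8 = 27.60 kPa.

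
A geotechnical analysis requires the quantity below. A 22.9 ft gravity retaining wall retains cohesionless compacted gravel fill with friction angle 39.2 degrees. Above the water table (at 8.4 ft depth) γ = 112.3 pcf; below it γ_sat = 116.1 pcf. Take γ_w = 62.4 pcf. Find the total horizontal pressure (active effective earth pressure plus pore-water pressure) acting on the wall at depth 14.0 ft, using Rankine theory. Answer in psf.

630 psf

K_a = (1 − sin φ)/(1 + sin φ) = 0.2255.
γ' = 116.1 − 62.4 = 53.70 pcf.
Effective vertical stress at 14.0 ft: σ'_v = 112.3×8.4 + 53.70×5.60 = 1244 psf.
σ'_h = K_a σ'_v = 0.2255 × 1244 = 280.5 psf; u = γ_w × 5.60 = 349.4 psf.
Total σ_h = 280.5 + 349.4 = 629.9 psf.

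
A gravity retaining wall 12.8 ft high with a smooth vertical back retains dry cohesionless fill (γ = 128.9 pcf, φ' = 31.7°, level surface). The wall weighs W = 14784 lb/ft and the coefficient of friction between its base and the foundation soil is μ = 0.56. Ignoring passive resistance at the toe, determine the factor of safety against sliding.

K_a = tan²(45° − 31.7°/2) = 0.3111.
P_a = ½K_aγH² = 0.5×0.3111×128.9×12.8² = 3285 lb/ft, acting at H/3 = 4.267 ft above the base.
FS_sliding = μW / P_a = 0.56×14784 / 3285 = 2.520.

2.52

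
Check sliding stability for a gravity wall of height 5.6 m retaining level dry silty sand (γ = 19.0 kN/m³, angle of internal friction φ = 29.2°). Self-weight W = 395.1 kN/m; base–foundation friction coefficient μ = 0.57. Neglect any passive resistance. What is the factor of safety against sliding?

K_a = tan²(45° − 29.2°/2) = 0.3442.
P_a = ½K_aγH² = 0.5×0.3442×19.0×5.6² = 102.5 kN/m, acting at H/3 = 1.867 m above the base.
FS_sliding = μW / P_a = 0.57×395.1 / 102.5 = 2.196.

2.20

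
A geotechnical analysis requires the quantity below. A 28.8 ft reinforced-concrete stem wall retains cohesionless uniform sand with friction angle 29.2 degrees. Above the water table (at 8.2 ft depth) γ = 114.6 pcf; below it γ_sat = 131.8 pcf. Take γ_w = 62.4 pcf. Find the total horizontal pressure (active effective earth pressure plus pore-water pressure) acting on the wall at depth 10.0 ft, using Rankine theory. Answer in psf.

K_a = (1 − sin φ)/(1 + sin φ) = 0.3442.
γ' = 131.8 − 62.4 = 69.40 pcf.
Effective vertical stress at 10.0 ft: σ'_v = 114.6×8.2 + 69.40×1.80 = 1065 psf.
σ'_h = K_a σ'_v = 0.3442 × 1065 = 366.5 psf; u = γ_w × 1.80 = 112.3 psf.
Total σ_h = 366.5 + 112.3 = 478.8 psf.

479 psf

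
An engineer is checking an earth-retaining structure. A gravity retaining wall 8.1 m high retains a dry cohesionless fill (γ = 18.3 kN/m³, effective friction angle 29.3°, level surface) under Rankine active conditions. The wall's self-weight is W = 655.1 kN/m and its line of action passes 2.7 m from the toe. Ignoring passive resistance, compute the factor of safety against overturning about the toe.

K_a = tan²(45° − 29.3°/2) = 0.3428.
P_a = ½K_aγH² = 0.5×0.3428×18.3×8.1² = 205.8 kN/m, acting at H/3 = 2.700 m above the base.
Overturning moment M_o = P_a × H/3 = 205.8 × 2.700 = 555.7.
Resisting moment M_r = W × 2.7 = 655.1 × 2.7 = 1769.
FS_overturning = M_r/M_o = 1769/555.7 = 3.183.

3.18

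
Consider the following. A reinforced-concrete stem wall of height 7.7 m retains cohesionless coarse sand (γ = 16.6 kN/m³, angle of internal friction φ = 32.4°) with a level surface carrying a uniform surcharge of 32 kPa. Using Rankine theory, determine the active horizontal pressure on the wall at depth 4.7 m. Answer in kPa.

K_a = (1 − sin φ)/(1 + sin φ) = 0.3022.
σ_v = γz + q = 16.6 × 4.7 + 32 = 110.0 kPa.
σ_h = K_a σ_v = 0.3022 × 110.0 = 33.25 kPa.

33.3 kPa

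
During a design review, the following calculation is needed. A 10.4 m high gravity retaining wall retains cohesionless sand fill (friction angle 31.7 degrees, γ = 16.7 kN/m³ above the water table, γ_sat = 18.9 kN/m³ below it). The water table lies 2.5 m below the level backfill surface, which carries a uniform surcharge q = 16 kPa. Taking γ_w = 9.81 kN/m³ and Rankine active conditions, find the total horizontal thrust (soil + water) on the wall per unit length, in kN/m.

K_a = tan²(45° − φ/2) = 0.3111.
γ' = 18.9 − 9.81 = 9.090 kN/m³. h₂ = H − d_w = 7.9 m.
σ'_h: at surface K_a·q = 4.977; at WT K_a(q+γd_w) = 17.96; at base K_a(q+γd_w+γ'h₂) = 40.30 kPa.
P₁ = ½(4.977+17.96)×2.5 = 28.68; P₂ = ½(17.96+40.30)×7.9 = 230.2; P_w = ½γ_w h₂² = 306.1.
Total = 28.68+230.2+306.1 = 565.0 kN/m.

565 kN/m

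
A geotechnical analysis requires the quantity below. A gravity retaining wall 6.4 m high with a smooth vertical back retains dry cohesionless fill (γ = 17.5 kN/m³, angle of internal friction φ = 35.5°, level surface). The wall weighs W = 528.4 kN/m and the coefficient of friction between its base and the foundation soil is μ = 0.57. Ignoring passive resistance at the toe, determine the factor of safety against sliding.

3.17

K_a = tan²(45° − 35.5°/2) = 0.2653.
P_a = ½K_aγH² = 0.5×0.2653×17.5×6.4² = 95.07 kN/m, acting at H/3 = 2.133 m above the base.
FS_sliding = μW / P_a = 0.57×528.4 / 95.07 = 3.168.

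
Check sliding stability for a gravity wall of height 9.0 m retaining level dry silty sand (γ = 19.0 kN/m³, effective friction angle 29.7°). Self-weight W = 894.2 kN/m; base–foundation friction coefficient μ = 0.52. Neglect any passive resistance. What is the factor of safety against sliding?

K_a = tan²(45° − 29.7°/2) = 0.3374.
P_a = ½K_aγH² = 0.5×0.3374×19.0×9.0² = 259.6 kN/m, acting at H/3 = 3.000 m above the base.
FS_sliding = μW / P_a = 0.52×894.2 / 259.6 = 1.791.

1.79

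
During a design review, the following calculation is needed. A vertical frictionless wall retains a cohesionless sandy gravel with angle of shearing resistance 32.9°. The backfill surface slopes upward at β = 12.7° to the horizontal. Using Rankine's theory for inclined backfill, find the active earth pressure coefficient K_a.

0.317

K_a = cos β · (cos β − √(cos²β − cos²φ)) / (cos β + √(cos²β − cos²φ)).
cos β = 0.9755, cos φ = 0.8396, √(cos²β − cos²φ) = 0.4967.
K_a = 0.9755 × (0.9755 − 0.4967)/(0.9755 + 0.4967) = 0.3173.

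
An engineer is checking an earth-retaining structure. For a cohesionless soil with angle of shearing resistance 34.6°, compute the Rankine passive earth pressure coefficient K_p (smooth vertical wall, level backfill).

K_p = (1 + sin φ)/(1 − sin φ) = tan²(45° + 34.6°/2) = 3.628.

3.63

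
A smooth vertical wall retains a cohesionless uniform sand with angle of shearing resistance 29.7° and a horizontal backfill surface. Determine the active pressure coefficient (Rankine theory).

0.337

K_a = (1 − sin φ)/(1 + sin φ) = (1 − sin 29.7°)/(1 + sin 29.7°) = 0.3374.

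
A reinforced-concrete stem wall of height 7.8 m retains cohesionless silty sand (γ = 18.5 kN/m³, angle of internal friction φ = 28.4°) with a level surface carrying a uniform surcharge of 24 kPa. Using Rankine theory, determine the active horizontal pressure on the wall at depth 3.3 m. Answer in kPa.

K_a = (1 − sin φ)/(1 + sin φ) = 0.3554.
σ_v = γz + q = 18.5 × 3.3 + 24 = 85.05 kPa.
σ_h = K_a σ_v = 0.3554 × 85.05 = 30.22 kPa.

30.2 kPa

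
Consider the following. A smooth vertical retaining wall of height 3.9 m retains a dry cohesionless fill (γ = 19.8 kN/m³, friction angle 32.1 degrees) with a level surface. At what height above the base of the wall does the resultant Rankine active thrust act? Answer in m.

K_a = 0.3060.
The pressure distribution is triangular, so the resultant acts at H/3 above the base = 3.9/3 = 1.300 m.

1.30 m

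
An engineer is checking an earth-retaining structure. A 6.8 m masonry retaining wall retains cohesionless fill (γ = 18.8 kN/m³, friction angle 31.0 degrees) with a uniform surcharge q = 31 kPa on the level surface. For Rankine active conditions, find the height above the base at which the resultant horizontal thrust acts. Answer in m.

K_a = 0.3201.
Triangular part P₁ = ½K_aγH² = 139.1 at H/3 = 2.267 m; rectangular part P₂ = K_a q H = 67.48 at H/2 = 3.400 m.
ȳ = (P₁·2.267 + P₂·3.400)/(P₁+P₂) = 2.637 m.

2.64 m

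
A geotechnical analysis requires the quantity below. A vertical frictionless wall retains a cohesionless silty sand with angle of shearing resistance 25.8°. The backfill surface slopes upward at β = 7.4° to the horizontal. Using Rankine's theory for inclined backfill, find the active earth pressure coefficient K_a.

K_a = cos β · (cos β − √(cos²β − cos²φ)) / (cos β + √(cos²β − cos²φ)).
cos β = 0.9917, cos φ = 0.9003, √(cos²β − cos²φ) = 0.4157.
K_a = 0.9917 × (0.9917 − 0.4157)/(0.9917 + 0.4157) = 0.4058.

0.406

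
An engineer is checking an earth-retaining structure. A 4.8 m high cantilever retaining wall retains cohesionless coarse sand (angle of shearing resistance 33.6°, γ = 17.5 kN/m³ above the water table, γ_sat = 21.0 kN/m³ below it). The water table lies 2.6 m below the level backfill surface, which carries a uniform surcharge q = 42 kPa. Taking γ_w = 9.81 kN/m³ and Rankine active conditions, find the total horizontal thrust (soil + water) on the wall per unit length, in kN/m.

135 kN/m

K_a = tan²(45° − φ/2) = 0.2875.
γ' = 21.0 − 9.81 = 11.19 kN/m³. h₂ = H − d_w = 2.2 m.
σ'_h: at surface K_a·q = 12.08; at WT K_a(q+γd_w) = 25.16; at base K_a(q+γd_w+γ'h₂) = 32.23 kPa.
P₁ = ½(12.08+25.16)×2.6 = 48.40; P₂ = ½(25.16+32.23)×2.2 = 63.13; P_w = ½γ_w h₂² = 23.74.
Total = 48.40+63.13+23.74 = 135.3 kN/m.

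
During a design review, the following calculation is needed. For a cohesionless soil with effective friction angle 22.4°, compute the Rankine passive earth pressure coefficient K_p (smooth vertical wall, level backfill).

2.23

K_p = (1 + sin φ)/(1 − sin φ) = tan²(45° + 22.4°/2) = 2.231.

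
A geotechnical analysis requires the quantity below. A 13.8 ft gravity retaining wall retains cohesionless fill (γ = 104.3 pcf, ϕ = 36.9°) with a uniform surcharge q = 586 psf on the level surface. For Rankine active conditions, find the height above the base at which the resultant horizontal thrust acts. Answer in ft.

5.63 ft

K_a = 0.2497.
Triangular part P₁ = ½K_aγH² = 2480 at H/3 = 4.600 ft; rectangular part P₂ = K_a q H = 2019 at H/2 = 6.900 ft.
ȳ = (P₁·4.600 + P₂·6.900)/(P₁+P₂) = 5.632 ft.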